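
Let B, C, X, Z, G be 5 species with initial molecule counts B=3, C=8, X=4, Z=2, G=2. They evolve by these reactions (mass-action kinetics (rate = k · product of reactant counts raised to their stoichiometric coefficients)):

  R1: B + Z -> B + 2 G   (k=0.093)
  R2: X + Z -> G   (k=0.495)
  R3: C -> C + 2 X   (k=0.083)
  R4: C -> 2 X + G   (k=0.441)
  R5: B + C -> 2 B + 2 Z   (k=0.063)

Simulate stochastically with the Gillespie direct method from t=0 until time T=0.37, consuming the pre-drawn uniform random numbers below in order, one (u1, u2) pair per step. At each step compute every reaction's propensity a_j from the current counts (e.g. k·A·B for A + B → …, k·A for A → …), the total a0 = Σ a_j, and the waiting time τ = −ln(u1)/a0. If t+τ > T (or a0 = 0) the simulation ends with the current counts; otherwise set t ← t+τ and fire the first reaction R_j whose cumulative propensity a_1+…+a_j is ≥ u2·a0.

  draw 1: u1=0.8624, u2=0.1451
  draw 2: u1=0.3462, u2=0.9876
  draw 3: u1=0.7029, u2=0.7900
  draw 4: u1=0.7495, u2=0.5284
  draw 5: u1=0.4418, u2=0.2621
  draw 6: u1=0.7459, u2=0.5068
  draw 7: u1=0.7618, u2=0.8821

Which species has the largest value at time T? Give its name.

t=0.000: B=3 C=8 X=4 Z=2 G=2
Draw 1: a1=0.558, a2=3.960, a3=0.664, a4=3.528, a5=1.512, a0=10.222; τ=−ln(0.8624)/10.222=0.014 → t=0.014; u2·a0=0.1451·10.222=1.483; a1=0.558 < 1.483 ≤ a1+a2=4.518 → R2 fires; B=3 C=8 X=3 Z=1 G=3
Draw 2: a1=0.279, a2=1.485, a3=0.664, a4=3.528, a5=1.512, a0=7.468; τ=−ln(0.3462)/7.468=0.142 → t=0.157; u2·a0=0.9876·7.468=7.375; a1+…+a4=5.956 < 7.375 ≤ a1+…+a5=7.468 → R5 fires; B=4 C=7 X=3 Z=3 G=3
Draw 3: a1=1.116, a2=4.455, a3=0.581, a4=3.087, a5=1.764, a0=11.003; τ=−ln(0.7029)/11.003=0.032 → t=0.189; u2·a0=0.7900·11.003=8.692; a1+…+a3=6.152 < 8.692 ≤ a1+…+a4=9.239 → R4 fires; B=4 C=6 X=5 Z=3 G=4
Draw 4: a1=1.116, a2=7.425, a3=0.498, a4=2.646, a5=1.512, a0=13.197; τ=−ln(0.7495)/13.197=0.022 → t=0.210; u2·a0=0.5284·13.197=6.973; a1=1.116 < 6.973 ≤ a1+a2=8.541 → R2 fires; B=4 C=6 X=4 Z=2 G=5
Draw 5: a1=0.744, a2=3.960, a3=0.498, a4=2.646, a5=1.512, a0=9.360; τ=−ln(0.4418)/9.360=0.087 → t=0.298; u2·a0=0.2621·9.360=2.453; a1=0.744 < 2.453 ≤ a1+a2=4.704 → R2 fires; B=4 C=6 X=3 Z=1 G=6
Draw 6: a1=0.372, a2=1.485, a3=0.498, a4=2.646, a5=1.512, a0=6.513; τ=−ln(0.7459)/6.513=0.045 → t=0.343; u2·a0=0.5068·6.513=3.301; a1+…+a3=2.355 < 3.301 ≤ a1+…+a4=5.001 → R4 fires; B=4 C=5 X=5 Z=1 G=7
Draw 7: a1=0.372, a2=2.475, a3=0.415, a4=2.205, a5=1.260, a0=6.727; τ=−ln(0.7618)/6.727=0.040 → t=0.383 > T=0.37: stop.
At T=0.37: B=4 C=5 X=5 Z=1 G=7; the largest is G.

Dominant species at T: G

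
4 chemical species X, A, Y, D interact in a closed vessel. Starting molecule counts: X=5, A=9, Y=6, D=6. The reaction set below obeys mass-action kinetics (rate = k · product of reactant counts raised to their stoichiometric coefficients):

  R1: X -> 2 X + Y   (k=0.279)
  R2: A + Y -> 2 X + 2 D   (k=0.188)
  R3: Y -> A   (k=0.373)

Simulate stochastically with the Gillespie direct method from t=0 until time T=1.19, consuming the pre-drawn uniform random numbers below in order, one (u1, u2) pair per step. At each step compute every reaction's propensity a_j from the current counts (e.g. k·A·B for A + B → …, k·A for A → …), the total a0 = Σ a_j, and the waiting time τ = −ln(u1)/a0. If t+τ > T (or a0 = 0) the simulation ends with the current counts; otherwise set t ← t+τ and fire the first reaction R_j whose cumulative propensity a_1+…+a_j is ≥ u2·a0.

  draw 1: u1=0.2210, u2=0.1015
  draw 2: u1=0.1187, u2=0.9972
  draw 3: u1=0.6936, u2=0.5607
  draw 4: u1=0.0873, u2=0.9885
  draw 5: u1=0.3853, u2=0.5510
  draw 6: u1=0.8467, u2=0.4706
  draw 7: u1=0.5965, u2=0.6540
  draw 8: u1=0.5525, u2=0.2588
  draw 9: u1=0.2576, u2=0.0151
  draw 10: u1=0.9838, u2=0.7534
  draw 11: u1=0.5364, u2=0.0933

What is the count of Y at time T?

Y at T = 2

t=0.000: X=5 A=9 Y=6 D=6
Draw 1: a1=1.395, a2=10.152, a3=2.238, a0=13.785; τ=−ln(0.2210)/13.785=0.110 → t=0.110; u2·a0=0.1015·13.785=1.399; a1=1.395 < 1.399 ≤ a1+a2=11.547 → R2 fires; X=7 A=8 Y=5 D=8
Draw 2: a1=1.953, a2=7.520, a3=1.865, a0=11.338; τ=−ln(0.1187)/11.338=0.188 → t=0.297; u2·a0=0.9972·11.338=11.306; a1+a2=9.473 < 11.306 ≤ a1+…+a3=11.338 → R3 fires; X=7 A=9 Y=4 D=8
Draw 3: a1=1.953, a2=6.768, a3=1.492, a0=10.213; τ=−ln(0.6936)/10.213=0.036 → t=0.333; u2·a0=0.5607·10.213=5.726; a1=1.953 < 5.726 ≤ a1+a2=8.721 → R2 fires; X=9 A=8 Y=3 D=10
Draw 4: a1=2.511, a2=4.512, a3=1.119, a0=8.142; τ=−ln(0.0873)/8.142=0.299 → t=0.633; u2·a0=0.9885·8.142=8.048; a1+a2=7.023 < 8.048 ≤ a1+…+a3=8.142 → R3 fires; X=9 A=9 Y=2 D=10
Draw 5: a1=2.511, a2=3.384, a3=0.746, a0=6.641; τ=−ln(0.3853)/6.641=0.144 → t=0.776; u2·a0=0.5510·6.641=3.659; a1=2.511 < 3.659 ≤ a1+a2=5.895 → R2 fires; X=11 A=8 Y=1 D=12
Draw 6: a1=3.069, a2=1.504, a3=0.373, a0=4.946; τ=−ln(0.8467)/4.946=0.034 → t=0.810; u2·a0=0.4706·4.946=2.328 ≤ a1=3.069 → R1 fires; X=12 A=8 Y=2 D=12
Draw 7: a1=3.348, a2=3.008, a3=0.746, a0=7.102; τ=−ln(0.5965)/7.102=0.073 → t=0.883; u2·a0=0.6540·7.102=4.645; a1=3.348 < 4.645 ≤ a1+a2=6.356 → R2 fires; X=14 A=7 Y=1 D=14
Draw 8: a1=3.906, a2=1.316, a3=0.373, a0=5.595; τ=−ln(0.5525)/5.595=0.106 → t=0.989; u2·a0=0.2588·5.595=1.448 ≤ a1=3.906 → R1 fires; X=15 A=7 Y=2 D=14
Draw 9: a1=4.185, a2=2.632, a3=0.746, a0=7.563; τ=−ln(0.2576)/7.563=0.179 → t=1.168; u2·a0=0.0151·7.563=0.114 ≤ a1=4.185 → R1 fires; X=16 A=7 Y=3 D=14
Draw 10: a1=4.464, a2=3.948, a3=1.119, a0=9.531; τ=−ln(0.9838)/9.531=0.002 → t=1.170; u2·a0=0.7534·9.531=7.181; a1=4.464 < 7.181 ≤ a1+a2=8.412 → R2 fires; X=18 A=6 Y=2 D=16
Draw 11: a1=5.022, a2=2.256, a3=0.746, a0=8.024; τ=−ln(0.5364)/8.024=0.078 → t=1.248 > T=1.19: stop.
Read off Y at T=1.19: 2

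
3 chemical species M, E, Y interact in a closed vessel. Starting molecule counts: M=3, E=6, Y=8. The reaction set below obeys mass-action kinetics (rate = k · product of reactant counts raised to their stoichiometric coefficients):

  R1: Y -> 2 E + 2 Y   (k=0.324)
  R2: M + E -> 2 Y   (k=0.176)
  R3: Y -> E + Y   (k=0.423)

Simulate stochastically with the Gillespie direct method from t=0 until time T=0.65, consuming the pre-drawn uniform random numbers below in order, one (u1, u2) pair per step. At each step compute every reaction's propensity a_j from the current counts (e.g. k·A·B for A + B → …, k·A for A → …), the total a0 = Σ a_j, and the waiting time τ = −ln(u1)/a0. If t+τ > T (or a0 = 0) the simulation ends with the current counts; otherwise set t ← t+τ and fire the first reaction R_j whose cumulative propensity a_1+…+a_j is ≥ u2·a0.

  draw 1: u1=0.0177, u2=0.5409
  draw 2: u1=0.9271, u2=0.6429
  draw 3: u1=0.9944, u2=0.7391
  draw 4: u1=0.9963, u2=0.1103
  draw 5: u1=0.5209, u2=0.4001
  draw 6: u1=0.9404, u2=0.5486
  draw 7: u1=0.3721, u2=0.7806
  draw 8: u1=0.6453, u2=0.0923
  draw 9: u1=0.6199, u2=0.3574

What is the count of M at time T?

M at T = 1

t=0.000: M=3 E=6 Y=8
Draw 1: a1=2.592, a2=3.168, a3=3.384, a0=9.144; τ=−ln(0.0177)/9.144=0.441 → t=0.441; u2·a0=0.5409·9.144=4.946; a1=2.592 < 4.946 ≤ a1+a2=5.760 → R2 fires; M=2 E=5 Y=10
Draw 2: a1=3.240, a2=1.760, a3=4.230, a0=9.230; τ=−ln(0.9271)/9.230=0.008 → t=0.449; u2·a0=0.6429·9.230=5.934; a1+a2=5.000 < 5.934 ≤ a1+…+a3=9.230 → R3 fires; M=2 E=6 Y=10
Draw 3: a1=3.240, a2=2.112, a3=4.230, a0=9.582; τ=−ln(0.9944)/9.582=0.001 → t=0.450; u2·a0=0.7391·9.582=7.082; a1+a2=5.352 < 7.082 ≤ a1+…+a3=9.582 → R3 fires; M=2 E=7 Y=10
Draw 4: a1=3.240, a2=2.464, a3=4.230, a0=9.934; τ=−ln(0.9963)/9.934=0.000 → t=0.450; u2·a0=0.1103·9.934=1.096 ≤ a1=3.240 → R1 fires; M=2 E=9 Y=11
Draw 5: a1=3.564, a2=3.168, a3=4.653, a0=11.385; τ=−ln(0.5209)/11.385=0.057 → t=0.508; u2·a0=0.4001·11.385=4.555; a1=3.564 < 4.555 ≤ a1+a2=6.732 → R2 fires; M=1 E=8 Y=13
Draw 6: a1=4.212, a2=1.408, a3=5.499, a0=11.119; τ=−ln(0.9404)/11.119=0.006 → t=0.513; u2·a0=0.5486·11.119=6.100; a1+a2=5.620 < 6.100 ≤ a1+…+a3=11.119 → R3 fires; M=1 E=9 Y=13
Draw 7: a1=4.212, a2=1.584, a3=5.499, a0=11.295; τ=−ln(0.3721)/11.295=0.088 → t=0.601; u2·a0=0.7806·11.295=8.817; a1+a2=5.796 < 8.817 ≤ a1+…+a3=11.295 → R3 fires; M=1 E=10 Y=13
Draw 8: a1=4.212, a2=1.760, a3=5.499, a0=11.471; τ=−ln(0.6453)/11.471=0.038 → t=0.639; u2·a0=0.0923·11.471=1.059 ≤ a1=4.212 → R1 fires; M=1 E=12 Y=14
Draw 9: a1=4.536, a2=2.112, a3=5.922, a0=12.570; τ=−ln(0.6199)/12.570=0.038 → t=0.677 > T=0.65: stop.
Read off M at T=0.65: 1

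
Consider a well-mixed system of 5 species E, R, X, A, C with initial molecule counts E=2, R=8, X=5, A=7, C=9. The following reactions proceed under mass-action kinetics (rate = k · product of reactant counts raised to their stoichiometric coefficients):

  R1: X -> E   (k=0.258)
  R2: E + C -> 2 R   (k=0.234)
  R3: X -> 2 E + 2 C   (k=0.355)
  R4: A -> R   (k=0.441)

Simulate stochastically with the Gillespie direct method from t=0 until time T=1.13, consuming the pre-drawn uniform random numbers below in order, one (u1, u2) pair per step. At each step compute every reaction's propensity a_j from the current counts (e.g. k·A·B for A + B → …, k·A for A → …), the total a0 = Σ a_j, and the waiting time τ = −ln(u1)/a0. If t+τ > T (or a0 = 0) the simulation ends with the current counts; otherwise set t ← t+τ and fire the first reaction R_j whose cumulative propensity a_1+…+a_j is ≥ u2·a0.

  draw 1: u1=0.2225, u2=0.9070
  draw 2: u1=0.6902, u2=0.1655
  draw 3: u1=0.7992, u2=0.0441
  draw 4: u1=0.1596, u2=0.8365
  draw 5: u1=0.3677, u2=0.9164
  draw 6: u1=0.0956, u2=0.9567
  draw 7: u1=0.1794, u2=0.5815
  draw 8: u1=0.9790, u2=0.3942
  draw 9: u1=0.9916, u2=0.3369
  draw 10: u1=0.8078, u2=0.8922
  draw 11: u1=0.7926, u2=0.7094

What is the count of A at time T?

A at T = 2

t=0.000: E=2 R=8 X=5 A=7 C=9
Draw 1: a1=1.290, a2=4.212, a3=1.775, a4=3.087, a0=10.364; τ=−ln(0.2225)/10.364=0.145 → t=0.145; u2·a0=0.9070·10.364=9.400; a1+…+a3=7.277 < 9.400 ≤ a1+…+a4=10.364 → R4 fires; E=2 R=9 X=5 A=6 C=9
Draw 2: a1=1.290, a2=4.212, a3=1.775, a4=2.646, a0=9.923; τ=−ln(0.6902)/9.923=0.037 → t=0.182; u2·a0=0.1655·9.923=1.642; a1=1.290 < 1.642 ≤ a1+a2=5.502 → R2 fires; E=1 R=11 X=5 A=6 C=8
Draw 3: a1=1.290, a2=1.872, a3=1.775, a4=2.646, a0=7.583; τ=−ln(0.7992)/7.583=0.030 → t=0.212; u2·a0=0.0441·7.583=0.334 ≤ a1=1.290 → R1 fires; E=2 R=11 X=4 A=6 C=8
Draw 4: a1=1.032, a2=3.744, a3=1.420, a4=2.646, a0=8.842; τ=−ln(0.1596)/8.842=0.208 → t=0.419; u2·a0=0.8365·8.842=7.396; a1+…+a3=6.196 < 7.396 ≤ a1+…+a4=8.842 → R4 fires; E=2 R=12 X=4 A=5 C=8
Draw 5: a1=1.032, a2=3.744, a3=1.420, a4=2.205, a0=8.401; τ=−ln(0.3677)/8.401=0.119 → t=0.539; u2·a0=0.9164·8.401=7.699; a1+…+a3=6.196 < 7.699 ≤ a1+…+a4=8.401 → R4 fires; E=2 R=13 X=4 A=4 C=8
Draw 6: a1=1.032, a2=3.744, a3=1.420, a4=1.764, a0=7.960; τ=−ln(0.0956)/7.960=0.295 → t=0.833; u2·a0=0.9567·7.960=7.615; a1+…+a3=6.196 < 7.615 ≤ a1+…+a4=7.960 → R4 fires; E=2 R=14 X=4 A=3 C=8
Draw 7: a1=1.032, a2=3.744, a3=1.420, a4=1.323, a0=7.519; τ=−ln(0.1794)/7.519=0.229 → t=1.062; u2·a0=0.5815·7.519=4.372; a1=1.032 < 4.372 ≤ a1+a2=4.776 → R2 fires; E=1 R=16 X=4 A=3 C=7
Draw 8: a1=1.032, a2=1.638, a3=1.420, a4=1.323, a0=5.413; τ=−ln(0.9790)/5.413=0.004 → t=1.066; u2·a0=0.3942·5.413=2.134; a1=1.032 < 2.134 ≤ a1+a2=2.670 → R2 fires; E=0 R=18 X=4 A=3 C=6
Draw 9: a1=1.032, a2=0.000, a3=1.420, a4=1.323, a0=3.775; τ=−ln(0.9916)/3.775=0.002 → t=1.068; u2·a0=0.3369·3.775=1.272; a1+a2=1.032 < 1.272 ≤ a1+…+a3=2.452 → R3 fires; E=2 R=18 X=3 A=3 C=8
Draw 10: a1=0.774, a2=3.744, a3=1.065, a4=1.323, a0=6.906; τ=−ln(0.8078)/6.906=0.031 → t=1.099; u2·a0=0.8922·6.906=6.162; a1+…+a3=5.583 < 6.162 ≤ a1+…+a4=6.906 → R4 fires; E=2 R=19 X=3 A=2 C=8
Draw 11: a1=0.774, a2=3.744, a3=1.065, a4=0.882, a0=6.465; τ=−ln(0.7926)/6.465=0.036 → t=1.135 > T=1.13: stop.
Read off A at T=1.13: 2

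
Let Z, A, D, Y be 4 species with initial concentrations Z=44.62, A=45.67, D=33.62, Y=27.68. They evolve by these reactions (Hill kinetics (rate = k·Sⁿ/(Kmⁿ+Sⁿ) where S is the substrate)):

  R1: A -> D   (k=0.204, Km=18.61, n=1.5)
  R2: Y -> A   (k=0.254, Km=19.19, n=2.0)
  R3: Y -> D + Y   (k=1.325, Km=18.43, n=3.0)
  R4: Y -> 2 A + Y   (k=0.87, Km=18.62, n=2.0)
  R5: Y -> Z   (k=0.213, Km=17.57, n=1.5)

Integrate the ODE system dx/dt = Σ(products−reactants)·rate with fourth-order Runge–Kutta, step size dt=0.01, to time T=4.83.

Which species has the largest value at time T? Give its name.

Dominant species at T: A

RK4 with dt=0.01: 483 steps to T=4.83. Trajectory (selected grid times):
t=0.00: Z=44.62 A=45.67 D=33.62 Y=27.68
t=0.54: Z=44.70 A=46.32 D=34.26 Y=27.51
t=1.07: Z=44.77 A=46.96 D=34.88 Y=27.35
t=1.61: Z=44.85 A=47.60 D=35.52 Y=27.18
t=2.15: Z=44.92 A=48.24 D=36.15 Y=27.01
t=2.68: Z=45.00 A=48.87 D=36.77 Y=26.85
t=3.22: Z=45.07 A=49.50 D=37.40 Y=26.68
t=3.76: Z=45.15 A=50.13 D=38.03 Y=26.52
t=4.29: Z=45.22 A=50.75 D=38.64 Y=26.36
t=4.83: Z=45.29 A=51.37 D=39.26 Y=26.19
At T=4.83: Z=45.29 A=51.37 D=39.26 Y=26.19; the largest is A.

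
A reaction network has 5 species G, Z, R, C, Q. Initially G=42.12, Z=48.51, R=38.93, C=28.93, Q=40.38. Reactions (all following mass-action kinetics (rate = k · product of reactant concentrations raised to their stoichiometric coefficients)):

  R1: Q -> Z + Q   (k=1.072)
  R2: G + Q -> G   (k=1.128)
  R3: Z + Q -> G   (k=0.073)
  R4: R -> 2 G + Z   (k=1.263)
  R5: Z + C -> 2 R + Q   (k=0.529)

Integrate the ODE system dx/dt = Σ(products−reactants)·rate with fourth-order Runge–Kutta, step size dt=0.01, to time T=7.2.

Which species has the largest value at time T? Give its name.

Dominant species at T: G

RK4 with dt=0.01: 720 steps to T=7.2. Trajectory (selected grid times):
t=0.00: G=42.12 Z=48.51 R=38.93 C=28.93 Q=40.38
t=0.80: G=165.58 Z=77.58 R=36.73 C=0.00 Q=0.00
t=1.60: G=212.30 Z=100.93 R=13.37 C=0.00 Q=0.00
t=2.40: G=229.30 Z=109.44 R=4.87 C=0.00 Q=-0.00
t=3.20: G=235.50 Z=112.53 R=1.77 C=0.00 Q=-0.00
t=4.00: G=237.75 Z=113.66 R=0.65 C=0.00 Q=-0.00
t=4.80: G=238.57 Z=114.07 R=0.23 C=0.00 Q=-0.00
t=5.60: G=238.87 Z=114.22 R=0.09 C=0.00 Q=-0.00
t=6.40: G=238.98 Z=114.28 R=0.03 C=0.00 Q=-0.00
t=7.20: G=239.02 Z=114.30 R=0.01 C=0.00 Q=-0.00
At T=7.2: G=239.02 Z=114.30 R=0.01 C=0.00 Q=-0.00; the largest is G.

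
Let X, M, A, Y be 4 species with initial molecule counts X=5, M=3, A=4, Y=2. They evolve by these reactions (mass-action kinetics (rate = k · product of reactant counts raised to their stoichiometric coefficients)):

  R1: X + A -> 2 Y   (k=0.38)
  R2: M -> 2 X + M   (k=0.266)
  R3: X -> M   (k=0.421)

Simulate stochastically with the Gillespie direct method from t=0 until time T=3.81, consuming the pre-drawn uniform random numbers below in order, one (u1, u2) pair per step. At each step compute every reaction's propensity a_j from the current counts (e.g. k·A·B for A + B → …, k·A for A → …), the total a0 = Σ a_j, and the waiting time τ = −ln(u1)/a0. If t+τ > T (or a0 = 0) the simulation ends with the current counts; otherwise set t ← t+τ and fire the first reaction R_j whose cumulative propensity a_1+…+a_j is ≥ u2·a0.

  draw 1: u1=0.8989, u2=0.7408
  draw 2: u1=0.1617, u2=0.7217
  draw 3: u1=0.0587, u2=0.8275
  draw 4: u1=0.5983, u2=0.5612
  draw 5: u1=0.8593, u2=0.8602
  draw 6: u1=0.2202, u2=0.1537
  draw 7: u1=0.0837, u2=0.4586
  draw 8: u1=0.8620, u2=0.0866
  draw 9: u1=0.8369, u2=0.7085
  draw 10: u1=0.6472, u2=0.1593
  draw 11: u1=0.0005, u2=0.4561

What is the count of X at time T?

X at T = 4

t=0.000: X=5 M=3 A=4 Y=2
Draw 1: a1=7.600, a2=0.798, a3=2.105, a0=10.503; τ=−ln(0.8989)/10.503=0.010 → t=0.010; u2·a0=0.7408·10.503=7.781; a1=7.600 < 7.781 ≤ a1+a2=8.398 → R2 fires; X=7 M=3 A=4 Y=2
Draw 2: a1=10.640, a2=0.798, a3=2.947, a0=14.385; τ=−ln(0.1617)/14.385=0.127 → t=0.137; u2·a0=0.7217·14.385=10.382 ≤ a1=10.640 → R1 fires; X=6 M=3 A=3 Y=4
Draw 3: a1=6.840, a2=0.798, a3=2.526, a0=10.164; τ=−ln(0.0587)/10.164=0.279 → t=0.416; u2·a0=0.8275·10.164=8.411; a1+a2=7.638 < 8.411 ≤ a1+…+a3=10.164 → R3 fires; X=5 M=4 A=3 Y=4
Draw 4: a1=5.700, a2=1.064, a3=2.105, a0=8.869; τ=−ln(0.5983)/8.869=0.058 → t=0.474; u2·a0=0.5612·8.869=4.977 ≤ a1=5.700 → R1 fires; X=4 M=4 A=2 Y=6
Draw 5: a1=3.040, a2=1.064, a3=1.684, a0=5.788; τ=−ln(0.8593)/5.788=0.026 → t=0.500; u2·a0=0.8602·5.788=4.979; a1+a2=4.104 < 4.979 ≤ a1+…+a3=5.788 → R3 fires; X=3 M=5 A=2 Y=6
Draw 6: a1=2.280, a2=1.330, a3=1.263, a0=4.873; τ=−ln(0.2202)/4.873=0.311 → t=0.810; u2·a0=0.1537·4.873=0.749 ≤ a1=2.280 → R1 fires; X=2 M=5 A=1 Y=8
Draw 7: a1=0.760, a2=1.330, a3=0.842, a0=2.932; τ=−ln(0.0837)/2.932=0.846 → t=1.656; u2·a0=0.4586·2.932=1.345; a1=0.760 < 1.345 ≤ a1+a2=2.090 → R2 fires; X=4 M=5 A=1 Y=8
Draw 8: a1=1.520, a2=1.330, a3=1.684, a0=4.534; τ=−ln(0.8620)/4.534=0.033 → t=1.689; u2·a0=0.0866·4.534=0.393 ≤ a1=1.520 → R1 fires; X=3 M=5 A=0 Y=10
Draw 9: a1=0.000, a2=1.330, a3=1.263, a0=2.593; τ=−ln(0.8369)/2.593=0.069 → t=1.758; u2·a0=0.7085·2.593=1.837; a1+a2=1.330 < 1.837 ≤ a1+…+a3=2.593 → R3 fires; X=2 M=6 A=0 Y=10
Draw 10: a1=0.000, a2=1.596, a3=0.842, a0=2.438; τ=−ln(0.6472)/2.438=0.178 → t=1.936; u2·a0=0.1593·2.438=0.388; a1=0.000 < 0.388 ≤ a1+a2=1.596 → R2 fires; X=4 M=6 A=0 Y=10
Draw 11: a1=0.000, a2=1.596, a3=1.684, a0=3.280; τ=−ln(0.0005)/3.280=2.317 → t=4.254 > T=3.81: stop.
Read off X at T=3.81: 4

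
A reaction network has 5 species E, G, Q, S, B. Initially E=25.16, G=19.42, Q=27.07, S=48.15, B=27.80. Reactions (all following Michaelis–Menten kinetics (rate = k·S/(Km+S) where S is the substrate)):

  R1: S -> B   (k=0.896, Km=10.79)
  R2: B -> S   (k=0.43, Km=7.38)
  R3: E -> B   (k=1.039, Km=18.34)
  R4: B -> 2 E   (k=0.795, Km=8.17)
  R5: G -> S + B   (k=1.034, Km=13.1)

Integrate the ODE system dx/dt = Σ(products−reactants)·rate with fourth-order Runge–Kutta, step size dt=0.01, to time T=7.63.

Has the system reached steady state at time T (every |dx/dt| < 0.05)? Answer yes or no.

RK4 with dt=0.01: 763 steps to T=7.63. Trajectory (selected grid times):
t=0.00: E=25.16 G=19.42 Q=27.07 S=48.15 B=27.80
t=0.85: E=25.70 G=18.90 Q=27.07 S=48.34 B=28.64
t=1.70: E=26.23 G=18.38 Q=27.07 S=48.52 B=29.48
t=2.54: E=26.77 G=17.88 Q=27.07 S=48.70 B=30.30
t=3.39: E=27.31 G=17.37 Q=27.07 S=48.88 B=31.13
t=4.24: E=27.85 G=16.88 Q=27.07 S=49.05 B=31.95
t=5.09: E=28.39 G=16.38 Q=27.07 S=49.21 B=32.76
t=5.93: E=28.93 G=15.90 Q=27.07 S=49.37 B=33.56
t=6.78: E=29.48 G=15.43 Q=27.07 S=49.52 B=34.36
t=7.63: E=30.03 G=14.95 Q=27.07 S=49.67 B=35.16
Rates at T: R1=0.7361, R2=0.3554, R3=0.6450, R4=0.6451, R5=0.5512
dx/dt at T (Σ net stoichiometry × rate): E=+0.6451, G=-0.5512, Q=+0.0000, S=+0.1705, B=+0.9318
Largest |dx/dt| is |+0.9318| (B) ≥ 0.05 → not steady.

Steady state at T: no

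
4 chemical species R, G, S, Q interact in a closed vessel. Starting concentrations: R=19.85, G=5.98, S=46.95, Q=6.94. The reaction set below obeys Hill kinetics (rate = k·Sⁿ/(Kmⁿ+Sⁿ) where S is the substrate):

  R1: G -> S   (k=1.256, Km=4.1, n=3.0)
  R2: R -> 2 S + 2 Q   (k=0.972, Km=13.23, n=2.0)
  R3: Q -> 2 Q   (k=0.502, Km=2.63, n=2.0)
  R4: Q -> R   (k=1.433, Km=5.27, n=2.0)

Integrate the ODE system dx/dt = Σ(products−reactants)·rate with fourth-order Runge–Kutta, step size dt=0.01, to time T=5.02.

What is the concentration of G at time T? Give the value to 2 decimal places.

G at T = 2.88

RK4 with dt=0.01: 502 steps to T=5.02. Trajectory (selected grid times):
t=0.00: R=19.85 G=5.98 S=46.95 Q=6.94
t=0.56: R=19.99 G=5.47 S=48.22 Q=7.42
t=1.12: R=20.16 G=4.99 S=49.45 Q=7.89
t=1.67: R=20.34 G=4.57 S=50.62 Q=8.33
t=2.23: R=20.54 G=4.18 S=51.78 Q=8.78
t=2.79: R=20.75 G=3.84 S=52.89 Q=9.21
t=3.35: R=20.97 G=3.55 S=53.96 Q=9.63
t=3.90: R=21.20 G=3.29 S=54.98 Q=10.05
t=4.46: R=21.44 G=3.07 S=55.99 Q=10.46
t=5.02: R=21.69 G=2.88 S=56.98 Q=10.87
Read off G at T=5.02: 2.88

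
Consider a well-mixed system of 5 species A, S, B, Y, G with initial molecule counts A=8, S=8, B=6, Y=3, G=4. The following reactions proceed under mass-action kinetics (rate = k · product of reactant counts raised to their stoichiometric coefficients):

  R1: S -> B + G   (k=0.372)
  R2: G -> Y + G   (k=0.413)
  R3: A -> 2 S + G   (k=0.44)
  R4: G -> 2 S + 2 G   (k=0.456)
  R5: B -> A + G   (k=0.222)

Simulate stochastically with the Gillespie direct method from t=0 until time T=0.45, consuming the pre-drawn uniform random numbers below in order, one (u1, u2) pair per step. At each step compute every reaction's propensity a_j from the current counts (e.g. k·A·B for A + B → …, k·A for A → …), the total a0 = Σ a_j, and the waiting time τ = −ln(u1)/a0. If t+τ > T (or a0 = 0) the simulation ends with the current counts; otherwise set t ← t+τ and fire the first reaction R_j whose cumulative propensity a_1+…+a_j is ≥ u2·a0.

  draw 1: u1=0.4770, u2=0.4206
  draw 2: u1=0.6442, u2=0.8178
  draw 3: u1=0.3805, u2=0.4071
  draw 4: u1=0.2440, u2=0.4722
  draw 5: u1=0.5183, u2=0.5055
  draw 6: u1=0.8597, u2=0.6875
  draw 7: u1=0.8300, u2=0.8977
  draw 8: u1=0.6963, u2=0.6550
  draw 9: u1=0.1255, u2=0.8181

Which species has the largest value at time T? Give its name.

Dominant species at T: S

t=0.000: A=8 S=8 B=6 Y=3 G=4
Draw 1: a1=2.976, a2=1.652, a3=3.520, a4=1.824, a5=1.332, a0=11.304; τ=−ln(0.4770)/11.304=0.065 → t=0.065; u2·a0=0.4206·11.304=4.754; a1+a2=4.628 < 4.754 ≤ a1+…+a3=8.148 → R3 fires; A=7 S=10 B=6 Y=3 G=5
Draw 2: a1=3.720, a2=2.065, a3=3.080, a4=2.280, a5=1.332, a0=12.477; τ=−ln(0.6442)/12.477=0.035 → t=0.101; u2·a0=0.8178·12.477=10.204; a1+…+a3=8.865 < 10.204 ≤ a1+…+a4=11.145 → R4 fires; A=7 S=12 B=6 Y=3 G=6
Draw 3: a1=4.464, a2=2.478, a3=3.080, a4=2.736, a5=1.332, a0=14.090; τ=−ln(0.3805)/14.090=0.069 → t=0.169; u2·a0=0.4071·14.090=5.736; a1=4.464 < 5.736 ≤ a1+a2=6.942 → R2 fires; A=7 S=12 B=6 Y=4 G=6
Draw 4: a1=4.464, a2=2.478, a3=3.080, a4=2.736, a5=1.332, a0=14.090; τ=−ln(0.2440)/14.090=0.100 → t=0.269; u2·a0=0.4722·14.090=6.653; a1=4.464 < 6.653 ≤ a1+a2=6.942 → R2 fires; A=7 S=12 B=6 Y=5 G=6
Draw 5: a1=4.464, a2=2.478, a3=3.080, a4=2.736, a5=1.332, a0=14.090; τ=−ln(0.5183)/14.090=0.047 → t=0.316; u2·a0=0.5055·14.090=7.122; a1+a2=6.942 < 7.122 ≤ a1+…+a3=10.022 → R3 fires; A=6 S=14 B=6 Y=5 G=7
Draw 6: a1=5.208, a2=2.891, a3=2.640, a4=3.192, a5=1.332, a0=15.263; τ=−ln(0.8597)/15.263=0.010 → t=0.326; u2·a0=0.6875·15.263=10.493; a1+a2=8.099 < 10.493 ≤ a1+…+a3=10.739 → R3 fires; A=5 S=16 B=6 Y=5 G=8
Draw 7: a1=5.952, a2=3.304, a3=2.200, a4=3.648, a5=1.332, a0=16.436; τ=−ln(0.8300)/16.436=0.011 → t=0.337; u2·a0=0.8977·16.436=14.755; a1+…+a3=11.456 < 14.755 ≤ a1+…+a4=15.104 → R4 fires; A=5 S=18 B=6 Y=5 G=9
Draw 8: a1=6.696, a2=3.717, a3=2.200, a4=4.104, a5=1.332, a0=18.049; τ=−ln(0.6963)/18.049=0.020 → t=0.357; u2·a0=0.6550·18.049=11.822; a1+a2=10.413 < 11.822 ≤ a1+…+a3=12.613 → R3 fires; A=4 S=20 B=6 Y=5 G=10
Draw 9: a1=7.440, a2=4.130, a3=1.760, a4=4.560, a5=1.332, a0=19.222; τ=−ln(0.1255)/19.222=0.108 → t=0.465 > T=0.45: stop.
At T=0.45: A=4 S=20 B=6 Y=5 G=10; the largest is S.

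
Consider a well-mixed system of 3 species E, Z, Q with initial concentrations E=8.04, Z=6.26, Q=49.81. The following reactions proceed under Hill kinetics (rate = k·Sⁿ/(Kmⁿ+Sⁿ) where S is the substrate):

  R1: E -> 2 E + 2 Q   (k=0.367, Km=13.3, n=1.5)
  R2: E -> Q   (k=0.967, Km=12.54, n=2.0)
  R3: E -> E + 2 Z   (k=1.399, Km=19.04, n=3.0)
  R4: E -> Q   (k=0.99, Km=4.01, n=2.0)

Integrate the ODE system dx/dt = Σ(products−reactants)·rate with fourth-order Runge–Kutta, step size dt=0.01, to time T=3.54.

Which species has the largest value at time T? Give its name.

RK4 with dt=0.01: 354 steps to T=3.54. Trajectory (selected grid times):
t=0.00: E=8.04 Z=6.26 Q=49.81
t=0.39: E=7.67 Z=6.33 Q=50.31
t=0.79: E=7.31 Z=6.40 Q=50.81
t=1.18: E=6.96 Z=6.45 Q=51.27
t=1.57: E=6.63 Z=6.50 Q=51.72
t=1.97: E=6.30 Z=6.54 Q=52.16
t=2.36: E=5.99 Z=6.58 Q=52.58
t=2.75: E=5.69 Z=6.61 Q=52.97
t=3.15: E=5.40 Z=6.63 Q=53.36
t=3.54: E=5.13 Z=6.66 Q=53.71
At T=3.54: E=5.13 Z=6.66 Q=53.71; the largest is Q.

Dominant species at T: Q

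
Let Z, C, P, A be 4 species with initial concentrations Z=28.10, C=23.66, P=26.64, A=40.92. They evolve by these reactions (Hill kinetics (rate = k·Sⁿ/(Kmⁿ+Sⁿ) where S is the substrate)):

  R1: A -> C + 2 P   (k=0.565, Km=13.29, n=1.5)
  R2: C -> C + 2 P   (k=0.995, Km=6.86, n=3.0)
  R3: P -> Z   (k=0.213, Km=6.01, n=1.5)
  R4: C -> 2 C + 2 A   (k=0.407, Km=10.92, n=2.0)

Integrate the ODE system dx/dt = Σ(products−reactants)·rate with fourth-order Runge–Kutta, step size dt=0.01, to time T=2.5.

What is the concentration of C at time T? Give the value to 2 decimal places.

RK4 with dt=0.01: 250 steps to T=2.5. Trajectory (selected grid times):
t=0.00: Z=28.10 C=23.66 P=26.64 A=40.92
t=0.28: Z=28.15 C=23.89 P=27.40 A=40.97
t=0.56: Z=28.21 C=24.12 P=28.15 A=41.03
t=0.83: Z=28.26 C=24.34 P=28.89 A=41.08
t=1.11: Z=28.32 C=24.56 P=29.64 A=41.14
t=1.39: Z=28.37 C=24.79 P=30.40 A=41.20
t=1.67: Z=28.42 C=25.02 P=31.16 A=41.25
t=1.94: Z=28.48 C=25.24 P=31.89 A=41.31
t=2.22: Z=28.53 C=25.47 P=32.65 A=41.37
t=2.50: Z=28.59 C=25.70 P=33.41 A=41.43
Read off C at T=2.5: 25.70

C at T = 25.70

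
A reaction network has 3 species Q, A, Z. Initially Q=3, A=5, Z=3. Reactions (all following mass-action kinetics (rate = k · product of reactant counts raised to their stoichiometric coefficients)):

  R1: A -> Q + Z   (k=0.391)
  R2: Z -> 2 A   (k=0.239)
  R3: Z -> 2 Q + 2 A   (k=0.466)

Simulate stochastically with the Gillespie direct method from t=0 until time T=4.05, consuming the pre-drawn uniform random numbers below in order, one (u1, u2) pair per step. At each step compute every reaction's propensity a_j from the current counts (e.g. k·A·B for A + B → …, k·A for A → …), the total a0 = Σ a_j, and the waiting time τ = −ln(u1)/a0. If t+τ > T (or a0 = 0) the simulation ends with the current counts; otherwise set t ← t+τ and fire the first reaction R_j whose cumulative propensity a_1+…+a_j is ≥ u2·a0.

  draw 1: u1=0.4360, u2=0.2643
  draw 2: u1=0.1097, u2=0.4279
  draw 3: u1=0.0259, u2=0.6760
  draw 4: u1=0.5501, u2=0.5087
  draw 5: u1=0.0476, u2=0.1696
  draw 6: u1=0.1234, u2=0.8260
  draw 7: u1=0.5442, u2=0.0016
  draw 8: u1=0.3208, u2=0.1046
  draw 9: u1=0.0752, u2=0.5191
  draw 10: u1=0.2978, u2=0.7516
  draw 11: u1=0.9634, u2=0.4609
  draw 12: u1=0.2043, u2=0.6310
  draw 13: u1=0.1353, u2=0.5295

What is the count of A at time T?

A at T = 11

t=0.000: Q=3 A=5 Z=3
Draw 1: a1=1.955, a2=0.717, a3=1.398, a0=4.070; τ=−ln(0.4360)/4.070=0.204 → t=0.204; u2·a0=0.2643·4.070=1.076 ≤ a1=1.955 → R1 fires; Q=4 A=4 Z=4
Draw 2: a1=1.564, a2=0.956, a3=1.864, a0=4.384; τ=−ln(0.1097)/4.384=0.504 → t=0.708; u2·a0=0.4279·4.384=1.876; a1=1.564 < 1.876 ≤ a1+a2=2.520 → R2 fires; Q=4 A=6 Z=3
Draw 3: a1=2.346, a2=0.717, a3=1.398, a0=4.461; τ=−ln(0.0259)/4.461=0.819 → t=1.527; u2·a0=0.6760·4.461=3.016; a1=2.346 < 3.016 ≤ a1+a2=3.063 → R2 fires; Q=4 A=8 Z=2
Draw 4: a1=3.128, a2=0.478, a3=0.932, a0=4.538; τ=−ln(0.5501)/4.538=0.132 → t=1.659; u2·a0=0.5087·4.538=2.308 ≤ a1=3.128 → R1 fires; Q=5 A=7 Z=3
Draw 5: a1=2.737, a2=0.717, a3=1.398, a0=4.852; τ=−ln(0.0476)/4.852=0.628 → t=2.286; u2·a0=0.1696·4.852=0.823 ≤ a1=2.737 → R1 fires; Q=6 A=6 Z=4
Draw 6: a1=2.346, a2=0.956, a3=1.864, a0=5.166; τ=−ln(0.1234)/5.166=0.405 → t=2.691; u2·a0=0.8260·5.166=4.267; a1+a2=3.302 < 4.267 ≤ a1+…+a3=5.166 → R3 fires; Q=8 A=8 Z=3
Draw 7: a1=3.128, a2=0.717, a3=1.398, a0=5.243; τ=−ln(0.5442)/5.243=0.116 → t=2.807; u2·a0=0.0016·5.243=0.008 ≤ a1=3.128 → R1 fires; Q=9 A=7 Z=4
Draw 8: a1=2.737, a2=0.956, a3=1.864, a0=5.557; τ=−ln(0.3208)/5.557=0.205 → t=3.012; u2·a0=0.1046·5.557=0.581 ≤ a1=2.737 → R1 fires; Q=10 A=6 Z=5
Draw 9: a1=2.346, a2=1.195, a3=2.330, a0=5.871; τ=−ln(0.0752)/5.871=0.441 → t=3.453; u2·a0=0.5191·5.871=3.048; a1=2.346 < 3.048 ≤ a1+a2=3.541 → R2 fires; Q=10 A=8 Z=4
Draw 10: a1=3.128, a2=0.956, a3=1.864, a0=5.948; τ=−ln(0.2978)/5.948=0.204 → t=3.656; u2·a0=0.7516·5.948=4.471; a1+a2=4.084 < 4.471 ≤ a1+…+a3=5.948 → R3 fires; Q=12 A=10 Z=3
Draw 11: a1=3.910, a2=0.717, a3=1.398, a0=6.025; τ=−ln(0.9634)/6.025=0.006 → t=3.663; u2·a0=0.4609·6.025=2.777 ≤ a1=3.910 → R1 fires; Q=13 A=9 Z=4
Draw 12: a1=3.519, a2=0.956, a3=1.864, a0=6.339; τ=−ln(0.2043)/6.339=0.251 → t=3.913; u2·a0=0.6310·6.339=4.000; a1=3.519 < 4.000 ≤ a1+a2=4.475 → R2 fires; Q=13 A=11 Z=3
Draw 13: a1=4.301, a2=0.717, a3=1.398, a0=6.416; τ=−ln(0.1353)/6.416=0.312 → t=4.225 > T=4.05: stop.
Read off A at T=4.05: 11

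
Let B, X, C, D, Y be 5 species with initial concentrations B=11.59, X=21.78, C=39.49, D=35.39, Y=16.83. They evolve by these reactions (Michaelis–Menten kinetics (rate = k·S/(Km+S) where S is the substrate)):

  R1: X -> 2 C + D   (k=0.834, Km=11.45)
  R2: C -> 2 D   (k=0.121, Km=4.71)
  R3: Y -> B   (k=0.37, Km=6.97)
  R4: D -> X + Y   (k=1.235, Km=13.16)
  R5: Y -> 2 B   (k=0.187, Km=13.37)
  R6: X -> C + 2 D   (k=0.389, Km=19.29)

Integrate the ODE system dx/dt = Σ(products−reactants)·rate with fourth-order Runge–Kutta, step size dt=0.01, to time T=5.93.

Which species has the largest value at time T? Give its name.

Dominant species at T: C

RK4 with dt=0.01: 593 steps to T=5.93. Trajectory (selected grid times):
t=0.00: B=11.59 X=21.78 C=39.49 D=35.39 Y=16.83
t=0.66: B=11.90 X=21.88 C=40.28 D=35.57 Y=17.18
t=1.32: B=12.22 X=21.97 C=41.07 D=35.75 Y=17.53
t=1.98: B=12.53 X=22.07 C=41.85 D=35.94 Y=17.88
t=2.64: B=12.85 X=22.17 C=42.65 D=36.12 Y=18.23
t=3.29: B=13.16 X=22.26 C=43.43 D=36.30 Y=18.58
t=3.95: B=13.49 X=22.36 C=44.22 D=36.49 Y=18.93
t=4.61: B=13.81 X=22.46 C=45.01 D=36.67 Y=19.27
t=5.27: B=14.14 X=22.56 C=45.81 D=36.86 Y=19.62
t=5.93: B=14.46 X=22.65 C=46.61 D=37.04 Y=19.97
At T=5.93: B=14.46 X=22.65 C=46.61 D=37.04 Y=19.97; the largest is C.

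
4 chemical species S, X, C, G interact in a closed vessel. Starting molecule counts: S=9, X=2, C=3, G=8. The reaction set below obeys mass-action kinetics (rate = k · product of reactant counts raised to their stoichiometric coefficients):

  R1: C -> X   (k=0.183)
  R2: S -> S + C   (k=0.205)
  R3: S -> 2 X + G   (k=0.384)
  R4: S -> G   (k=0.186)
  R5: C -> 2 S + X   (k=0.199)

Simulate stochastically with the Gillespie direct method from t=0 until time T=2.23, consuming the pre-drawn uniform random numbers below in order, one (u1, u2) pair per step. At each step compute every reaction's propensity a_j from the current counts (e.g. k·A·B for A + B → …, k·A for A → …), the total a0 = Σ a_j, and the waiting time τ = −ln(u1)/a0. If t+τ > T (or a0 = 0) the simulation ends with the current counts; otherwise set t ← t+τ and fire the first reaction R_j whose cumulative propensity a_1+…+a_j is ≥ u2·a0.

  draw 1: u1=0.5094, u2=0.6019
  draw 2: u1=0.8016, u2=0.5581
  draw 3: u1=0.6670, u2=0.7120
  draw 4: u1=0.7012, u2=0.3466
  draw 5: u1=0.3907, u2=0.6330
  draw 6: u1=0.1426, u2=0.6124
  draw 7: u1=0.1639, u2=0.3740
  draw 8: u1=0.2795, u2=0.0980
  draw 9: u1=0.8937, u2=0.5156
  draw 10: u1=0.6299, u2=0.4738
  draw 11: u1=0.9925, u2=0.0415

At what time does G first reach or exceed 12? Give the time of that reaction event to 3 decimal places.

Threshold first reached at t = 0.236

t=0.000: S=9 X=2 C=3 G=8
Draw 1: a1=0.549, a2=1.845, a3=3.456, a4=1.674, a5=0.597, a0=8.121; τ=−ln(0.5094)/8.121=0.083 → t=0.083; u2·a0=0.6019·8.121=4.888; a1+a2=2.394 < 4.888 ≤ a1+…+a3=5.850 → R3 fires; S=8 X=4 C=3 G=9
Draw 2: a1=0.549, a2=1.640, a3=3.072, a4=1.488, a5=0.597, a0=7.346; τ=−ln(0.8016)/7.346=0.030 → t=0.113; u2·a0=0.5581·7.346=4.100; a1+a2=2.189 < 4.100 ≤ a1+…+a3=5.261 → R3 fires; S=7 X=6 C=3 G=10
Draw 3: a1=0.549, a2=1.435, a3=2.688, a4=1.302, a5=0.597, a0=6.571; τ=−ln(0.6670)/6.571=0.062 → t=0.175; u2·a0=0.7120·6.571=4.679; a1+…+a3=4.672 < 4.679 ≤ a1+…+a4=5.974 → R4 fires; S=6 X=6 C=3 G=11
Draw 4: a1=0.549, a2=1.230, a3=2.304, a4=1.116, a5=0.597, a0=5.796; τ=−ln(0.7012)/5.796=0.061 → t=0.236; u2·a0=0.3466·5.796=2.009; a1+a2=1.779 < 2.009 ≤ a1+…+a3=4.083 → R3 fires; S=5 X=8 C=3 G=12
Draw 5: a1=0.549, a2=1.025, a3=1.920, a4=0.930, a5=0.597, a0=5.021; τ=−ln(0.3907)/5.021=0.187 → t=0.423; u2·a0=0.6330·5.021=3.178; a1+a2=1.574 < 3.178 ≤ a1+…+a3=3.494 → R3 fires; S=4 X=10 C=3 G=13
Draw 6: a1=0.549, a2=0.820, a3=1.536, a4=0.744, a5=0.597, a0=4.246; τ=−ln(0.1426)/4.246=0.459 → t=0.882; u2·a0=0.6124·4.246=2.600; a1+a2=1.369 < 2.600 ≤ a1+…+a3=2.905 → R3 fires; S=3 X=12 C=3 G=14
Draw 7: a1=0.549, a2=0.615, a3=1.152, a4=0.558, a5=0.597, a0=3.471; τ=−ln(0.1639)/3.471=0.521 → t=1.403; u2·a0=0.3740·3.471=1.298; a1+a2=1.164 < 1.298 ≤ a1+…+a3=2.316 → R3 fires; S=2 X=14 C=3 G=15
Draw 8: a1=0.549, a2=0.410, a3=0.768, a4=0.372, a5=0.597, a0=2.696; τ=−ln(0.2795)/2.696=0.473 → t=1.876; u2·a0=0.0980·2.696=0.264 ≤ a1=0.549 → R1 fires; S=2 X=15 C=2 G=15
Draw 9: a1=0.366, a2=0.410, a3=0.768, a4=0.372, a5=0.398, a0=2.314; τ=−ln(0.8937)/2.314=0.049 → t=1.924; u2·a0=0.5156·2.314=1.193; a1+a2=0.776 < 1.193 ≤ a1+…+a3=1.544 → R3 fires; S=1 X=17 C=2 G=16
Draw 10: a1=0.366, a2=0.205, a3=0.384, a4=0.186, a5=0.398, a0=1.539; τ=−ln(0.6299)/1.539=0.300 → t=2.225; u2·a0=0.4738·1.539=0.729; a1+a2=0.571 < 0.729 ≤ a1+…+a3=0.955 → R3 fires; S=0 X=19 C=2 G=17
Draw 11: a1=0.366, a2=0.000, a3=0.000, a4=0.000, a5=0.398, a0=0.764; τ=−ln(0.9925)/0.764=0.010 → t=2.235 > T=2.23: stop.
G first becomes ≥ 12 when it reaches 12 at the event at t=0.236.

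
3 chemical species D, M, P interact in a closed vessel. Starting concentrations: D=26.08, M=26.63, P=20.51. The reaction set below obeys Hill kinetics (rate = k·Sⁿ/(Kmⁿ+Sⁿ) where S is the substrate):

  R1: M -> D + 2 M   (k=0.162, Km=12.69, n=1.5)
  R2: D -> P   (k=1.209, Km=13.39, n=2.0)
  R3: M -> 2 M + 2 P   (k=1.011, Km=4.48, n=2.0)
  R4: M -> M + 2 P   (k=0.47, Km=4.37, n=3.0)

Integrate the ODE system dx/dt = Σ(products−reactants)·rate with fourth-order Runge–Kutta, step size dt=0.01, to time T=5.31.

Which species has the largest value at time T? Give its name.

RK4 with dt=0.01: 531 steps to T=5.31. Trajectory (selected grid times):
t=0.00: D=26.08 M=26.63 P=20.51
t=0.59: D=25.59 M=27.28 P=22.79
t=1.18: D=25.11 M=27.94 P=25.06
t=1.77: D=24.63 M=28.59 P=27.33
t=2.36: D=24.15 M=29.25 P=29.59
t=2.95: D=23.68 M=29.91 P=31.86
t=3.54: D=23.22 M=30.57 P=34.11
t=4.13: D=22.76 M=31.23 P=36.37
t=4.72: D=22.31 M=31.89 P=38.62
t=5.31: D=21.87 M=32.55 P=40.86
At T=5.31: D=21.87 M=32.55 P=40.86; the largest is P.

Dominant species at T: P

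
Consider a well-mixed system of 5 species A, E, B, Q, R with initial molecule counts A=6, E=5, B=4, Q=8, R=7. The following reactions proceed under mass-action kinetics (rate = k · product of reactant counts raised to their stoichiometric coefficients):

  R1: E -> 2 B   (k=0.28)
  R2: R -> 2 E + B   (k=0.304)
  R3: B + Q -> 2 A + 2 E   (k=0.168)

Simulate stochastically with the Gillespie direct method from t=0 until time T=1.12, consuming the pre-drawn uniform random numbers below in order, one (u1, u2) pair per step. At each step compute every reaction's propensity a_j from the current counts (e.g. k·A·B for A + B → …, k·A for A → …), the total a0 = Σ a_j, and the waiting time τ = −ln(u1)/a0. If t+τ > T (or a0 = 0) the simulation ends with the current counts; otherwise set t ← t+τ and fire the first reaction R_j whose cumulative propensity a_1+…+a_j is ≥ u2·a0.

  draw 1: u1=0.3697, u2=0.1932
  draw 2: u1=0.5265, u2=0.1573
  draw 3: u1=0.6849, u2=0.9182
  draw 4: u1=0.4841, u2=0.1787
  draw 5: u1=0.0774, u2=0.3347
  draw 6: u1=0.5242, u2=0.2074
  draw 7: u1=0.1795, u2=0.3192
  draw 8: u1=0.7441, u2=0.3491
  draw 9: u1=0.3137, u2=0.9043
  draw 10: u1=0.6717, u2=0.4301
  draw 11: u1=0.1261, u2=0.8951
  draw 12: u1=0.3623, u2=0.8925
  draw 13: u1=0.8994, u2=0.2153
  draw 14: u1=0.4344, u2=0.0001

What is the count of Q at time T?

Q at T = 2

t=0.000: A=6 E=5 B=4 Q=8 R=7
Draw 1: a1=1.400, a2=2.128, a3=5.376, a0=8.904; τ=−ln(0.3697)/8.904=0.112 → t=0.112; u2·a0=0.1932·8.904=1.720; a1=1.400 < 1.720 ≤ a1+a2=3.528 → R2 fires; A=6 E=7 B=5 Q=8 R=6
Draw 2: a1=1.960, a2=1.824, a3=6.720, a0=10.504; τ=−ln(0.5265)/10.504=0.061 → t=0.173; u2·a0=0.1573·10.504=1.652 ≤ a1=1.960 → R1 fires; A=6 E=6 B=7 Q=8 R=6
Draw 3: a1=1.680, a2=1.824, a3=9.408, a0=12.912; τ=−ln(0.6849)/12.912=0.029 → t=0.202; u2·a0=0.9182·12.912=11.856; a1+a2=3.504 < 11.856 ≤ a1+…+a3=12.912 → R3 fires; A=8 E=8 B=6 Q=7 R=6
Draw 4: a1=2.240, a2=1.824, a3=7.056, a0=11.120; τ=−ln(0.4841)/11.120=0.065 → t=0.267; u2·a0=0.1787·11.120=1.987 ≤ a1=2.240 → R1 fires; A=8 E=7 B=8 Q=7 R=6
Draw 5: a1=1.960, a2=1.824, a3=9.408, a0=13.192; τ=−ln(0.0774)/13.192=0.194 → t=0.461; u2·a0=0.3347·13.192=4.415; a1+a2=3.784 < 4.415 ≤ a1+…+a3=13.192 → R3 fires; A=10 E=9 B=7 Q=6 R=6
Draw 6: a1=2.520, a2=1.824, a3=7.056, a0=11.400; τ=−ln(0.5242)/11.400=0.057 → t=0.518; u2·a0=0.2074·11.400=2.364 ≤ a1=2.520 → R1 fires; A=10 E=8 B=9 Q=6 R=6
Draw 7: a1=2.240, a2=1.824, a3=9.072, a0=13.136; τ=−ln(0.1795)/13.136=0.131 → t=0.649; u2·a0=0.3192·13.136=4.193; a1+a2=4.064 < 4.193 ≤ a1+…+a3=13.136 → R3 fires; A=12 E=10 B=8 Q=5 R=6
Draw 8: a1=2.800, a2=1.824, a3=6.720, a0=11.344; τ=−ln(0.7441)/11.344=0.026 → t=0.675; u2·a0=0.3491·11.344=3.960; a1=2.800 < 3.960 ≤ a1+a2=4.624 → R2 fires; A=12 E=12 B=9 Q=5 R=5
Draw 9: a1=3.360, a2=1.520, a3=7.560, a0=12.440; τ=−ln(0.3137)/12.440=0.093 → t=0.768; u2·a0=0.9043·12.440=11.249; a1+a2=4.880 < 11.249 ≤ a1+…+a3=12.440 → R3 fires; A=14 E=14 B=8 Q=4 R=5
Draw 10: a1=3.920, a2=1.520, a3=5.376, a0=10.816; τ=−ln(0.6717)/10.816=0.037 → t=0.805; u2·a0=0.4301·10.816=4.652; a1=3.920 < 4.652 ≤ a1+a2=5.440 → R2 fires; A=14 E=16 B=9 Q=4 R=4
Draw 11: a1=4.480, a2=1.216, a3=6.048, a0=11.744; τ=−ln(0.1261)/11.744=0.176 → t=0.981; u2·a0=0.8951·11.744=10.512; a1+a2=5.696 < 10.512 ≤ a1+…+a3=11.744 → R3 fires; A=16 E=18 B=8 Q=3 R=4
Draw 12: a1=5.040, a2=1.216, a3=4.032, a0=10.288; τ=−ln(0.3623)/10.288=0.099 → t=1.080; u2·a0=0.8925·10.288=9.182; a1+a2=6.256 < 9.182 ≤ a1+…+a3=10.288 → R3 fires; A=18 E=20 B=7 Q=2 R=4
Draw 13: a1=5.600, a2=1.216, a3=2.352, a0=9.168; τ=−ln(0.8994)/9.168=0.012 → t=1.091; u2·a0=0.2153·9.168=1.974 ≤ a1=5.600 → R1 fires; A=18 E=19 B=9 Q=2 R=4
Draw 14: a1=5.320, a2=1.216, a3=3.024, a0=9.560; τ=−ln(0.4344)/9.560=0.087 → t=1.179 > T=1.12: stop.
Read off Q at T=1.12: 2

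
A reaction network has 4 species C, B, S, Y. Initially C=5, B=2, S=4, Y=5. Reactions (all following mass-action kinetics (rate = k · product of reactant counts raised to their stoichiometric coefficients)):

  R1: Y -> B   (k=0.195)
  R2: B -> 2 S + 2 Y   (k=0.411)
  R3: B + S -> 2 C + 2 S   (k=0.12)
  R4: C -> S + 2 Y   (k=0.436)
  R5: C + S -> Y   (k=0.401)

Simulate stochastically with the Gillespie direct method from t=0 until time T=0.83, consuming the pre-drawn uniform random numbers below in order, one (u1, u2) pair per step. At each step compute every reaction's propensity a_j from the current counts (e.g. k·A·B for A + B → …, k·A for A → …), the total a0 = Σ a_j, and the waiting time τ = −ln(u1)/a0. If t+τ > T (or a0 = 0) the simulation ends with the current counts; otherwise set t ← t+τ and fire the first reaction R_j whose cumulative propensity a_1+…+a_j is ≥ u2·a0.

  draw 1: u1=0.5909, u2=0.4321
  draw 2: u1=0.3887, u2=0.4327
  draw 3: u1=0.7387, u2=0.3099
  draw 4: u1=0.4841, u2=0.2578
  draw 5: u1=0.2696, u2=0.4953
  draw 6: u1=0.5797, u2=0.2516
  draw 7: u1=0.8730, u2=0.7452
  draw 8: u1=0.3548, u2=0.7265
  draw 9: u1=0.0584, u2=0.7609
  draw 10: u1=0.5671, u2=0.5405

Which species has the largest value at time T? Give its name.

t=0.000: C=5 B=2 S=4 Y=5
Draw 1: a1=0.975, a2=0.822, a3=0.960, a4=2.180, a5=8.020, a0=12.957; τ=−ln(0.5909)/12.957=0.041 → t=0.041; u2·a0=0.4321·12.957=5.599; a1+…+a4=4.937 < 5.599 ≤ a1+…+a5=12.957 → R5 fires; C=4 B=2 S=3 Y=6
Draw 2: a1=1.170, a2=0.822, a3=0.720, a4=1.744, a5=4.812, a0=9.268; τ=−ln(0.3887)/9.268=0.102 → t=0.143; u2·a0=0.4327·9.268=4.010; a1+…+a3=2.712 < 4.010 ≤ a1+…+a4=4.456 → R4 fires; C=3 B=2 S=4 Y=8
Draw 3: a1=1.560, a2=0.822, a3=0.960, a4=1.308, a5=4.812, a0=9.462; τ=−ln(0.7387)/9.462=0.032 → t=0.175; u2·a0=0.3099·9.462=2.932; a1+a2=2.382 < 2.932 ≤ a1+…+a3=3.342 → R3 fires; C=5 B=1 S=5 Y=8
Draw 4: a1=1.560, a2=0.411, a3=0.600, a4=2.180, a5=10.025, a0=14.776; τ=−ln(0.4841)/14.776=0.049 → t=0.224; u2·a0=0.2578·14.776=3.809; a1+…+a3=2.571 < 3.809 ≤ a1+…+a4=4.751 → R4 fires; C=4 B=1 S=6 Y=10
Draw 5: a1=1.950, a2=0.411, a3=0.720, a4=1.744, a5=9.624, a0=14.449; τ=−ln(0.2696)/14.449=0.091 → t=0.314; u2·a0=0.4953·14.449=7.157; a1+…+a4=4.825 < 7.157 ≤ a1+…+a5=14.449 → R5 fires; C=3 B=1 S=5 Y=11
Draw 6: a1=2.145, a2=0.411, a3=0.600, a4=1.308, a5=6.015, a0=10.479; τ=−ln(0.5797)/10.479=0.052 → t=0.366; u2·a0=0.2516·10.479=2.637; a1+a2=2.556 < 2.637 ≤ a1+…+a3=3.156 → R3 fires; C=5 B=0 S=6 Y=11
Draw 7: a1=2.145, a2=0.000, a3=0.000, a4=2.180, a5=12.030, a0=16.355; τ=−ln(0.8730)/16.355=0.008 → t=0.375; u2·a0=0.7452·16.355=12.188; a1+…+a4=4.325 < 12.188 ≤ a1+…+a5=16.355 → R5 fires; C=4 B=0 S=5 Y=12
Draw 8: a1=2.340, a2=0.000, a3=0.000, a4=1.744, a5=8.020, a0=12.104; τ=−ln(0.3548)/12.104=0.086 → t=0.460; u2·a0=0.7265·12.104=8.794; a1+…+a4=4.084 < 8.794 ≤ a1+…+a5=12.104 → R5 fires; C=3 B=0 S=4 Y=13
Draw 9: a1=2.535, a2=0.000, a3=0.000, a4=1.308, a5=4.812, a0=8.655; τ=−ln(0.0584)/8.655=0.328 → t=0.789; u2·a0=0.7609·8.655=6.586; a1+…+a4=3.843 < 6.586 ≤ a1+…+a5=8.655 → R5 fires; C=2 B=0 S=3 Y=14
Draw 10: a1=2.730, a2=0.000, a3=0.000, a4=0.872, a5=2.406, a0=6.008; τ=−ln(0.5671)/6.008=0.094 → t=0.883 > T=0.83: stop.
At T=0.83: C=2 B=0 S=3 Y=14; the largest is Y.

Dominant species at T: Y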